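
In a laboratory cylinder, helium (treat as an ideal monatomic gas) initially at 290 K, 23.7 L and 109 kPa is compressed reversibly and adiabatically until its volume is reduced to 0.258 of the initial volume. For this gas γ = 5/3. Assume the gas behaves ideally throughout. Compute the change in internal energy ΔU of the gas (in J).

n = P₁V₁/(RT₁) = 109×23.7/(8.314×290) = 1.07 mol.
Adiabatic: TV^(γ−1) = const ⇒ T₂ = 290×(3.88)^0.667 = 716 K; PV^γ = const ⇒ P₂ = 1040 kPa.
For an ideal gas ΔU = nCvΔT with Cv = (3/2)R = 12.5 J/(mol·K).
ΔU = 1.07×12.5×(716−290) = 5690 J.

5690 J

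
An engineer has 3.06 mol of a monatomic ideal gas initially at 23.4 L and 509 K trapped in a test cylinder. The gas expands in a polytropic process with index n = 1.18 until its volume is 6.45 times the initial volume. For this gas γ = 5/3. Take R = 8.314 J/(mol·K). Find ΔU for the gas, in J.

P₁ = nRT₁/V₁ = 3.06×8.314×509/23.4 = 553 kPa.
Polytropic n=1.18: T₂ = T₁(V₁/V₂)^(n−1) = 509×(0.155)^0.18 = 364 K; P₂ = P₁(V₁/V₂)^n = 61.3 kPa.
For an ideal gas ΔU = nCvΔT with Cv = (3/2)R = 12.5 J/(mol·K).
ΔU = 3.06×12.5×(364−509) = -5540 J.

-5540 J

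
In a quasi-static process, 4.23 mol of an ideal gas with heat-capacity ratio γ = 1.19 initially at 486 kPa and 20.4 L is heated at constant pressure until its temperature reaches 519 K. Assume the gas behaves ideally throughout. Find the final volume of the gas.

T₁ = P₁V₁/(nR) = 486×20.4/(4.23×8.314) = 282 K.
Isobaric: P stays 486 kPa; V/T = const ⇒ T₂ = 519 K, V₂ = 37.6 L.

37.6 L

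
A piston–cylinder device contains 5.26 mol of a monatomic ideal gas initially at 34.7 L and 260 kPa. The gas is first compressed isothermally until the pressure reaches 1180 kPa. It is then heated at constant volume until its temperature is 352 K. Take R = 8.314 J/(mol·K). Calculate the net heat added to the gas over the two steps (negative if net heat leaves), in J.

T₁ = P₁V₁/(nR) = 260×34.7/(5.26×8.314) = 206 K.
Step 1 — Isothermal: T stays 206 K; PV = const ⇒ V₂ = 7.65 L, P₂ = 1180 kPa.
ΔU = 0 (ideal gas, T constant).
W = nRT ln(V₂/V₁) = 5.26×8.314×206×ln(0.220) = -13600 J.
Q = ΔU + W = -13600 J.
State after step 1: P = 1180 kPa, V = 7.65 L, T = 206 K.
Step 2 — Isochoric: V stays 7.65 L; P/T = const ⇒ T₂ = 352 K, P₂ = 2010 kPa.
W = 0 (no volume change).
ΔU = nCvΔT = 5.26×12.5×(352−206) = 9560 J.
Q = ΔU = 9560 J.
Net over both steps: W = -13600 J, Q = -4090 J, ΔU = 9560 J.

-4090 J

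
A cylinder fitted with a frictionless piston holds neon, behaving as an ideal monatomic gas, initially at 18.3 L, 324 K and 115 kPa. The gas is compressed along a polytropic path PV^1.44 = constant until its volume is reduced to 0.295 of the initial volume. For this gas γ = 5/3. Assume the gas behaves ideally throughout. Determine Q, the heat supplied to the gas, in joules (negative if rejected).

-1160 J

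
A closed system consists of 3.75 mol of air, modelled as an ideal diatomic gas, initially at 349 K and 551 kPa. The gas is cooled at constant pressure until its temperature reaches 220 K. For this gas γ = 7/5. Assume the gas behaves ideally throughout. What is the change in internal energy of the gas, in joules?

-10100 J

V₁ = nRT₁/P₁ = 3.75×8.314×349/551 = 19.7 L.
Isobaric: P stays 551 kPa; V/T = const ⇒ T₂ = 220 K, V₂ = 12.4 L.
For an ideal gas ΔU = nCvΔT with Cv = (5/2)R = 20.8 J/(mol·K).
ΔU = 3.75×20.8×(220−349) = -10100 J.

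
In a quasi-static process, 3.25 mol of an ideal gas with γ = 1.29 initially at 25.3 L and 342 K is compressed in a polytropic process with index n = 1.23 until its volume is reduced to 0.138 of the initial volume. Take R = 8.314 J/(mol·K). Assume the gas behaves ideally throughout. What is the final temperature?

539 K

P₁ = nRT₁/V₁ = 3.25×8.314×342/25.3 = 365 kPa.
Polytropic n=1.23: T₂ = T₁(V₁/V₂)^(n−1) = 342×(7.25)^0.23 = 539 K; P₂ = P₁(V₁/V₂)^n = 4170 kPa.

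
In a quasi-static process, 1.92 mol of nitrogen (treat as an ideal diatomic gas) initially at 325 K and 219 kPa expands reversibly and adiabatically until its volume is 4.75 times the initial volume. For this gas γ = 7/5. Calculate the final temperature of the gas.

174 K

V₁ = nRT₁/P₁ = 1.92×8.314×325/219 = 23.7 L.
Adiabatic: TV^(γ−1) = const ⇒ T₂ = 325×(0.211)^0.400 = 174 K; PV^γ = const ⇒ P₂ = 24.7 kPa.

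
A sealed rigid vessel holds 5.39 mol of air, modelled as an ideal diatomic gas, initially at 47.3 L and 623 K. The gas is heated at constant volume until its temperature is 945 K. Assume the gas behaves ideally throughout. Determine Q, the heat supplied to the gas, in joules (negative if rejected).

P₁ = nRT₁/V₁ = 5.39×8.314×623/47.3 = 590 kPa.
Isochoric: V stays 47.3 L; P/T = const ⇒ T₂ = 945 K, P₂ = 895 kPa.
W = 0 (no volume change).
ΔU = nCvΔT = 5.39×20.8×(945−623) = 36100 J.
Q = ΔU = 36100 J.

36100 J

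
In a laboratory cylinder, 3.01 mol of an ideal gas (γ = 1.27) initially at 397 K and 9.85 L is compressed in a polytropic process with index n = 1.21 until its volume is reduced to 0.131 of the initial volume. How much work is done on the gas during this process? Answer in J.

25200 J

P₁ = nRT₁/V₁ = 3.01×8.314×397/9.85 = 1010 kPa.
Polytropic n=1.21: T₂ = T₁(V₁/V₂)^(n−1) = 397×(7.63)^0.21 = 608 K; P₂ = P₁(V₁/V₂)^n = 11800 kPa.
W = (P₁V₁−P₂V₂)/(n−1) = (1010×9.85−11800×1.29)/0.21 = -25200 J.
Work done on the gas = −W_by = 25200 J.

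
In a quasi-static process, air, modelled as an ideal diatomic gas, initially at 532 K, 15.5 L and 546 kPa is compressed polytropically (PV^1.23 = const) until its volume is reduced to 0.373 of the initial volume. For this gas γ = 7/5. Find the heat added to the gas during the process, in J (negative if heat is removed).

-3980 J

n = P₁V₁/(RT₁) = 546×15.5/(8.314×532) = 1.91 mol.
Polytropic n=1.23: T₂ = T₁(V₁/V₂)^(n−1) = 532×(2.68)^0.23 = 667 K; P₂ = P₁(V₁/V₂)^n = 1840 kPa.
W = (P₁V₁−P₂V₂)/(n−1) = (546×15.5−1840×5.78)/0.23 = -9370 J.
ΔU = nCvΔT = 1.91×20.8×(667−532) = 5390 J.
Q = ΔU + W = -3980 J.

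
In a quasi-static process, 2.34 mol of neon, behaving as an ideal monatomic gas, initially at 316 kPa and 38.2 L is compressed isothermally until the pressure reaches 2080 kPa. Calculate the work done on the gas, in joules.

22700 J

T₁ = P₁V₁/(nR) = 316×38.2/(2.34×8.314) = 620 K.
Isothermal: T stays 620 K; PV = const ⇒ V₂ = 5.80 L, P₂ = 2080 kPa.
W = nRT ln(V₂/V₁) = 2.34×8.314×620×ln(0.152) = -22700 J.
Work done on the gas = −W_by = 22700 J.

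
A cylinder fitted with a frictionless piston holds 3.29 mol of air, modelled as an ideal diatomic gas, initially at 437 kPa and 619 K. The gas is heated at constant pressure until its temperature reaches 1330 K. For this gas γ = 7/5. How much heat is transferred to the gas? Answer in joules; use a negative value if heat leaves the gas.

68100 J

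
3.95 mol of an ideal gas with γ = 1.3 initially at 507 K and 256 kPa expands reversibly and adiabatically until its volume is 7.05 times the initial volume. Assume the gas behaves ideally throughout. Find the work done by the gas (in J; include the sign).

24600 J

V₁ = nRT₁/P₁ = 3.95×8.314×507/256 = 65.0 L.
Adiabatic: TV^(γ−1) = const ⇒ T₂ = 507×(0.142)^0.300 = 282 K; PV^γ = const ⇒ P₂ = 20.2 kPa.
ΔU = nCvΔT = 3.95×27.7×(282−507) = -24600 J.
Q = 0 for an adiabatic process, so W = −ΔU = 24600 J.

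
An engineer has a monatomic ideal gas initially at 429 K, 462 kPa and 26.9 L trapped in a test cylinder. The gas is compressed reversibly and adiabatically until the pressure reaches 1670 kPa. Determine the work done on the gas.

12500 J

n = P₁V₁/(RT₁) = 462×26.9/(8.314×429) = 3.48 mol.
Adiabatic: T₂/T₁ = (P₂/P₁)^((γ−1)/γ) ⇒ T₂ = 429×(3.61)^0.400 = 717 K; V₂ = 12.4 L.
ΔU = nCvΔT = 3.48×12.5×(717−429) = 12500 J.
Q = 0 for an adiabatic process, so W = −ΔU = -12500 J.
Work done on the gas = −W_by = 12500 J.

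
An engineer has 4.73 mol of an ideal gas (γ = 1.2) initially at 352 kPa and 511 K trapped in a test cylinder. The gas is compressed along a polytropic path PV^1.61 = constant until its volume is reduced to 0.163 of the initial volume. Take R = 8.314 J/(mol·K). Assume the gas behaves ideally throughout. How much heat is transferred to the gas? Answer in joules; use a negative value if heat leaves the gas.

137000 J

V₁ = nRT₁/P₁ = 4.73×8.314×511/352 = 57.1 L.
Polytropic n=1.61: T₂ = T₁(V₁/V₂)^(n−1) = 511×(6.13)^0.61 = 1550 K; P₂ = P₁(V₁/V₂)^n = 6530 kPa.
W = (P₁V₁−P₂V₂)/(n−1) = (352×57.1−6530×9.31)/0.61 = -66700 J.
ΔU = nCvΔT = 4.73×41.6×(1550−511) = 203000 J.
Q = ΔU + W = 137000 J.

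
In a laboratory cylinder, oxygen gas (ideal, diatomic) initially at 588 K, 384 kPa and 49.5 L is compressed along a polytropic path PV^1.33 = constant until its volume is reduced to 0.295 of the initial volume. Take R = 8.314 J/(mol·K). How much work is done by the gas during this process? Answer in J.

n = P₁V₁/(RT₁) = 384×49.5/(8.314×588) = 3.89 mol.
Polytropic n=1.33: T₂ = T₁(V₁/V₂)^(n−1) = 588×(3.39)^0.33 = 880 K; P₂ = P₁(V₁/V₂)^n = 1950 kPa.
W = (P₁V₁−P₂V₂)/(n−1) = (384×49.5−1950×14.6)/0.33 = -28600 J.

-28600 J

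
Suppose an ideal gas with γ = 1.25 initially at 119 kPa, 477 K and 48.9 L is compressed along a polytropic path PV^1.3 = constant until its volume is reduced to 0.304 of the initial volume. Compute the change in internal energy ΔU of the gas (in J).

n = P₁V₁/(RT₁) = 119×48.9/(8.314×477) = 1.47 mol.
Polytropic n=1.3: T₂ = T₁(V₁/V₂)^(n−1) = 477×(3.29)^0.30 = 682 K; P₂ = P₁(V₁/V₂)^n = 560 kPa.
For an ideal gas ΔU = nCvΔT with Cv = R/(γ−1) = 33.3 J/(mol·K).
ΔU = 1.47×33.3×(682−477) = 9990 J.

9990 J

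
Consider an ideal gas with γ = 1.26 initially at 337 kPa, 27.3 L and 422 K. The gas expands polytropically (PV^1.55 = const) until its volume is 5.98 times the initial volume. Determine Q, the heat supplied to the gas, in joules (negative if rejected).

-11700 J

n = P₁V₁/(RT₁) = 337×27.3/(8.314×422) = 2.62 mol.
Polytropic n=1.55: T₂ = T₁(V₁/V₂)^(n−1) = 422×(0.167)^0.55 = 158 K; P₂ = P₁(V₁/V₂)^n = 21.1 kPa.
W = (P₁V₁−P₂V₂)/(n−1) = (337×27.3−21.1×163)/0.55 = 10500 J.
ΔU = nCvΔT = 2.62×32.0×(158−422) = -22200 J.
Q = ΔU + W = -11700 J.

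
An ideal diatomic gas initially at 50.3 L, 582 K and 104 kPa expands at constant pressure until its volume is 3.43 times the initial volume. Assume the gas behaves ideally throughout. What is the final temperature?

2000 K

Isobaric: P stays 104 kPa; V/T = const ⇒ T₂ = 2000 K, V₂ = 173 L.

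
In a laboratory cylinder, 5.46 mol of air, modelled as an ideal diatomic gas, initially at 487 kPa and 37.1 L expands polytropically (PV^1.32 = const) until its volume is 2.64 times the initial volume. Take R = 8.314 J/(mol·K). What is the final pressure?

135 kPa

T₁ = P₁V₁/(nR) = 487×37.1/(5.46×8.314) = 398 K.
Polytropic n=1.32: T₂ = T₁(V₁/V₂)^(n−1) = 398×(0.379)^0.32 = 292 K; P₂ = P₁(V₁/V₂)^n = 135 kPa.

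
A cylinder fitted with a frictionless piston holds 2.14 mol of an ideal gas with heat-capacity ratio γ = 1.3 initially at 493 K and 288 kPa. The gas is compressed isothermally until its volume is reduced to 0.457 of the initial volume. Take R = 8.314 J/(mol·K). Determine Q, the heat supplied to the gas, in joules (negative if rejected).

V₁ = nRT₁/P₁ = 2.14×8.314×493/288 = 30.5 L.
Isothermal: T stays 493 K; PV = const ⇒ V₂ = 13.9 L, P₂ = 630 kPa.
ΔU = 0 (ideal gas, T constant).
W = nRT ln(V₂/V₁) = 2.14×8.314×493×ln(0.457) = -6870 J.
Q = ΔU + W = -6870 J.

-6870 J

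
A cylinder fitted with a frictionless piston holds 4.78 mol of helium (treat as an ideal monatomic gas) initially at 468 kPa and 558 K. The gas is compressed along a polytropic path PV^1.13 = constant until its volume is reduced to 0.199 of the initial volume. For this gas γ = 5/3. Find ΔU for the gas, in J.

V₁ = nRT₁/P₁ = 4.78×8.314×558/468 = 47.4 L.
Polytropic n=1.13: T₂ = T₁(V₁/V₂)^(n−1) = 558×(5.03)^0.13 = 688 K; P₂ = P₁(V₁/V₂)^n = 2900 kPa.
For an ideal gas ΔU = nCvΔT with Cv = (3/2)R = 12.5 J/(mol·K).
ΔU = 4.78×12.5×(688−558) = 7770 J.

7770 J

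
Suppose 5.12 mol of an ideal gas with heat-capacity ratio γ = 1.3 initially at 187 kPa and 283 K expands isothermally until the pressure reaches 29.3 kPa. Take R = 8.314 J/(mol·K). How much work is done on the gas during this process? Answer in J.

V₁ = nRT₁/P₁ = 5.12×8.314×283/187 = 64.4 L.
Isothermal: T stays 283 K; PV = const ⇒ V₂ = 411 L, P₂ = 29.3 kPa.
W = nRT ln(V₂/V₁) = 5.12×8.314×283×ln(6.38) = 22300 J.
Work done on the gas = −W_by = -22300 J.

-22300 J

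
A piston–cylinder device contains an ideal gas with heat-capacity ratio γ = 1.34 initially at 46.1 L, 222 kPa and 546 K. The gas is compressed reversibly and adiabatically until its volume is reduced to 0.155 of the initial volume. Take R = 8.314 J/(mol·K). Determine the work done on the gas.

n = P₁V₁/(RT₁) = 222×46.1/(8.314×546) = 2.25 mol.
Adiabatic: TV^(γ−1) = const ⇒ T₂ = 546×(6.45)^0.340 = 1030 K; PV^γ = const ⇒ P₂ = 2700 kPa.
ΔU = nCvΔT = 2.25×24.5×(1030−546) = 26600 J.
Q = 0 for an adiabatic process, so W = −ΔU = -26600 J.
Work done on the gas = −W_by = 26600 J.

26600 J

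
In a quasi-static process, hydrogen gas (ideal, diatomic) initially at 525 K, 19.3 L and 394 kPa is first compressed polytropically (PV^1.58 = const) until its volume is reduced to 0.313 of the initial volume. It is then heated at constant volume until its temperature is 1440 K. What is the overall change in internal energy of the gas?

33100 J

n = P₁V₁/(RT₁) = 394×19.3/(8.314×525) = 1.74 mol.
Step 1 — Polytropic n=1.58: T₂ = T₁(V₁/V₂)^(n−1) = 525×(3.19)^0.58 = 1030 K; P₂ = P₁(V₁/V₂)^n = 2470 kPa.
W = (P₁V₁−P₂V₂)/(n−1) = (394×19.3−2470×6.04)/0.58 = -12600 J.
ΔU = nCvΔT = 1.74×20.8×(1030−525) = 18300 J.
Q = ΔU + W = 5670 J.
State after step 1: P = 2470 kPa, V = 6.04 L, T = 1030 K.
Step 2 — Isochoric: V stays 6.04 L; P/T = const ⇒ T₂ = 1440 K, P₂ = 3450 kPa.
W = 0 (no volume change).
ΔU = nCvΔT = 1.74×20.8×(1440−1030) = 14900 J.
Q = ΔU = 14900 J.
Net over both steps: W = -12600 J, Q = 20500 J, ΔU = 33100 J.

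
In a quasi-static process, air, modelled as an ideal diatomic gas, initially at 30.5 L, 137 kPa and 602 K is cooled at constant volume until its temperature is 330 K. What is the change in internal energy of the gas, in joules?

-4720 J

n = P₁V₁/(RT₁) = 137×30.5/(8.314×602) = 0.835 mol.
Isochoric: V stays 30.5 L; P/T = const ⇒ T₂ = 330 K, P₂ = 75.1 kPa.
For an ideal gas ΔU = nCvΔT with Cv = (5/2)R = 20.8 J/(mol·K).
ΔU = 0.835×20.8×(330−602) = -4720 J.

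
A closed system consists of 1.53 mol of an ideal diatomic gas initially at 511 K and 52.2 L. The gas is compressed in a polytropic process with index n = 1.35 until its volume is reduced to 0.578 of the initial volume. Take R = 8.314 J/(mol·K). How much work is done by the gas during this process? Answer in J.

P₁ = nRT₁/V₁ = 1.53×8.314×511/52.2 = 125 kPa.
Polytropic n=1.35: T₂ = T₁(V₁/V₂)^(n−1) = 511×(1.73)^0.35 = 619 K; P₂ = P₁(V₁/V₂)^n = 261 kPa.
W = (P₁V₁−P₂V₂)/(n−1) = (125×52.2−261×30.2)/0.35 = -3930 J.

-3930 J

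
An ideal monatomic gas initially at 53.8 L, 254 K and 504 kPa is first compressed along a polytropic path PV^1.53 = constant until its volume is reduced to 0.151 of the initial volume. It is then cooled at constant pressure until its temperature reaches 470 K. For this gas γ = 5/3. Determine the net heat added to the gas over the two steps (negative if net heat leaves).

-77300 J

n = P₁V₁/(RT₁) = 504×53.8/(8.314×254) = 12.8 mol.
Step 1 — Polytropic n=1.53: T₂ = T₁(V₁/V₂)^(n−1) = 254×(6.62)^0.53 = 692 K; P₂ = P₁(V₁/V₂)^n = 9090 kPa.
W = (P₁V₁−P₂V₂)/(n−1) = (504×53.8−9090×8.12)/0.53 = -88200 J.
ΔU = nCvΔT = 12.8×12.5×(692−254) = 70100 J.
Q = ΔU + W = -18100 J.
State after step 1: P = 9090 kPa, V = 8.12 L, T = 692 K.
Step 2 — Isobaric: P stays 9090 kPa; V/T = const ⇒ T₂ = 470 K, V₂ = 5.52 L.
W = PΔV = 9090×(5.52−8.12) kPa·L = -23700 J.
ΔU = nCvΔT = 12.8×12.5×(470−692) = -35500 J.
Q = ΔU + W = nCpΔT = -59200 J.
Net over both steps: W = -112000 J, Q = -77300 J, ΔU = 34600 J.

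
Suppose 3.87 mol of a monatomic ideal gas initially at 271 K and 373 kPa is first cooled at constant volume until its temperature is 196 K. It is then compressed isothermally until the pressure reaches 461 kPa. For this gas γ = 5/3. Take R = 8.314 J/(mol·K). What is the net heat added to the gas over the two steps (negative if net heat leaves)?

-7000 J

V₁ = nRT₁/P₁ = 3.87×8.314×271/373 = 23.4 L.
Step 1 — Isochoric: V stays 23.4 L; P/T = const ⇒ T₂ = 196 K, P₂ = 270 kPa.
W = 0 (no volume change).
ΔU = nCvΔT = 3.87×12.5×(196−271) = -3620 J.
Q = ΔU = -3620 J.
State after step 1: P = 270 kPa, V = 23.4 L, T = 196 K.
Step 2 — Isothermal: T stays 196 K; PV = const ⇒ V₂ = 13.7 L, P₂ = 461 kPa.
ΔU = 0 (ideal gas, T constant).
W = nRT ln(V₂/V₁) = 3.87×8.314×196×ln(0.585) = -3380 J.
Q = ΔU + W = -3380 J.
Net over both steps: W = -3380 J, Q = -7000 J, ΔU = -3620 J.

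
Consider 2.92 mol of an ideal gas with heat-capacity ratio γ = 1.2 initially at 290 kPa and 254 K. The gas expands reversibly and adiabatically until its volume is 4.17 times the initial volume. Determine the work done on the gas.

V₁ = nRT₁/P₁ = 2.92×8.314×254/290 = 21.3 L.
Adiabatic: TV^(γ−1) = const ⇒ T₂ = 254×(0.240)^0.200 = 191 K; PV^γ = const ⇒ P₂ = 52.3 kPa.
ΔU = nCvΔT = 2.92×41.6×(191−254) = -7660 J.
Q = 0 for an adiabatic process, so W = −ΔU = 7660 J.
Work done on the gas = −W_by = -7660 J.

-7660 J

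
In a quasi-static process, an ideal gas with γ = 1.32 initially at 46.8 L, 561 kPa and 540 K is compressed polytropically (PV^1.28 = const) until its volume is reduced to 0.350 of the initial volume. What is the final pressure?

2150 kPa

Polytropic n=1.28: T₂ = T₁(V₁/V₂)^(n−1) = 540×(2.86)^0.28 = 725 K; P₂ = P₁(V₁/V₂)^n = 2150 kPa.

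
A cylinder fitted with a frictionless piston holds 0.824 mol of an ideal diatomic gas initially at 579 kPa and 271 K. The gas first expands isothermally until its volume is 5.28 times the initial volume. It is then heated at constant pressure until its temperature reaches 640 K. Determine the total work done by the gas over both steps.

5620 J

V₁ = nRT₁/P₁ = 0.824×8.314×271/579 = 3.21 L.
Step 1 — Isothermal: T stays 271 K; PV = const ⇒ V₂ = 16.9 L, P₂ = 110 kPa.
ΔU = 0 (ideal gas, T constant).
W = nRT ln(V₂/V₁) = 0.824×8.314×271×ln(5.28) = 3090 J.
Q = ΔU + W = 3090 J.
State after step 1: P = 110 kPa, V = 16.9 L, T = 271 K.
Step 2 — Isobaric: P stays 110 kPa; V/T = const ⇒ T₂ = 640 K, V₂ = 40.0 L.
W = PΔV = 110×(40.0−16.9) kPa·L = 2530 J.
ΔU = nCvΔT = 0.824×20.8×(640−271) = 6320 J.
Q = ΔU + W = nCpΔT = 8850 J.
Net over both steps: W = 5620 J, Q = 11900 J, ΔU = 6320 J.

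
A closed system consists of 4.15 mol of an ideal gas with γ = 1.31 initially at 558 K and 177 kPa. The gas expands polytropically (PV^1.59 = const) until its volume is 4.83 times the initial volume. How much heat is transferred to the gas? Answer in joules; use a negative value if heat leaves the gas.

-17800 J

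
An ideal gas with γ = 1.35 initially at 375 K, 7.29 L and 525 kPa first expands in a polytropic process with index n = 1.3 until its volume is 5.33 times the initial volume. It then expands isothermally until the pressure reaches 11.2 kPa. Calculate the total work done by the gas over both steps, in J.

8910 J

n = P₁V₁/(RT₁) = 525×7.29/(8.314×375) = 1.23 mol.
Step 1 — Polytropic n=1.3: T₂ = T₁(V₁/V₂)^(n−1) = 375×(0.188)^0.30 = 227 K; P₂ = P₁(V₁/V₂)^n = 59.6 kPa.
W = (P₁V₁−P₂V₂)/(n−1) = (525×7.29−59.6×38.9)/0.30 = 5040 J.
ΔU = nCvΔT = 1.23×23.8×(227−375) = -4320 J.
Q = ΔU + W = 719 J.
State after step 1: P = 59.6 kPa, V = 38.9 L, T = 227 K.
Step 2 — Isothermal: T stays 227 K; PV = const ⇒ V₂ = 207 L, P₂ = 11.2 kPa.
ΔU = 0 (ideal gas, T constant).
W = nRT ln(V₂/V₁) = 1.23×8.314×227×ln(5.32) = 3870 J.
Q = ΔU + W = 3870 J.
Net over both steps: W = 8910 J, Q = 4590 J, ΔU = -4320 J.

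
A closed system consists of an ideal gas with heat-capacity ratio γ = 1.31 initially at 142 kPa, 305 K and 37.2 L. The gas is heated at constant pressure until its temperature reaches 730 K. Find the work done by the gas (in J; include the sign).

n = P₁V₁/(RT₁) = 142×37.2/(8.314×305) = 2.08 mol.
Isobaric: P stays 142 kPa; V/T = const ⇒ T₂ = 730 K, V₂ = 89.0 L.
W = PΔV = 142×(89.0−37.2) kPa·L = 7360 J.

7360 J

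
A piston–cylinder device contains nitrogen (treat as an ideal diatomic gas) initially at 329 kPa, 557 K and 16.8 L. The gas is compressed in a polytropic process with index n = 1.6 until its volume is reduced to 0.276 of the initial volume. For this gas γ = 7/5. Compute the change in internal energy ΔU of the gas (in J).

n = P₁V₁/(RT₁) = 329×16.8/(8.314×557) = 1.19 mol.
Polytropic n=1.6: T₂ = T₁(V₁/V₂)^(n−1) = 557×(3.62)^0.60 = 1210 K; P₂ = P₁(V₁/V₂)^n = 2580 kPa.
For an ideal gas ΔU = nCvΔT with Cv = (5/2)R = 20.8 J/(mol·K).
ΔU = 1.19×20.8×(1210−557) = 16100 J.

16100 J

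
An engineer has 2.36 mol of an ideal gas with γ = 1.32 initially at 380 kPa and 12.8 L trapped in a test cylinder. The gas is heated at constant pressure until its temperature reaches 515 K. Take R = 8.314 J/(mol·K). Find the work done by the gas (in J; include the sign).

T₁ = P₁V₁/(nR) = 380×12.8/(2.36×8.314) = 248 K.
Isobaric: P stays 380 kPa; V/T = const ⇒ T₂ = 515 K, V₂ = 26.6 L.
W = PΔV = 380×(26.6−12.8) kPa·L = 5240 J.

5240 J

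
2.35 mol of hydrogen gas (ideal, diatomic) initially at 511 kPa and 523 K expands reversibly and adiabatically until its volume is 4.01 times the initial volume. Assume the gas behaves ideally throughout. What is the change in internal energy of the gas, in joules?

V₁ = nRT₁/P₁ = 2.35×8.314×523/511 = 20.0 L.
Adiabatic: TV^(γ−1) = const ⇒ T₂ = 523×(0.249)^0.400 = 300 K; PV^γ = const ⇒ P₂ = 73.1 kPa.
For an ideal gas ΔU = nCvΔT with Cv = (5/2)R = 20.8 J/(mol·K).
ΔU = 2.35×20.8×(300−523) = -10900 J.

-10900 J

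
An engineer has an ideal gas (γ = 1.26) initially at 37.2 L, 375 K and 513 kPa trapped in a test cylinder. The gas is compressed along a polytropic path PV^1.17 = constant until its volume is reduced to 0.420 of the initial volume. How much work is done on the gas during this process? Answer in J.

17800 J

n = P₁V₁/(RT₁) = 513×37.2/(8.314×375) = 6.12 mol.
Polytropic n=1.17: T₂ = T₁(V₁/V₂)^(n−1) = 375×(2.38)^0.17 = 435 K; P₂ = P₁(V₁/V₂)^n = 1420 kPa.
W = (P₁V₁−P₂V₂)/(n−1) = (513×37.2−1420×15.6)/0.17 = -17800 J.
Work done on the gas = −W_by = 17800 J.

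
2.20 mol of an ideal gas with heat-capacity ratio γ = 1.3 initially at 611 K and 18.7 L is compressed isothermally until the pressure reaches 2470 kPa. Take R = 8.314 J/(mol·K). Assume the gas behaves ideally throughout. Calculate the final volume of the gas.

P₁ = nRT₁/V₁ = 2.20×8.314×611/18.7 = 598 kPa.
Isothermal: T stays 611 K; PV = const ⇒ V₂ = 4.52 L, P₂ = 2470 kPa.

4.52 L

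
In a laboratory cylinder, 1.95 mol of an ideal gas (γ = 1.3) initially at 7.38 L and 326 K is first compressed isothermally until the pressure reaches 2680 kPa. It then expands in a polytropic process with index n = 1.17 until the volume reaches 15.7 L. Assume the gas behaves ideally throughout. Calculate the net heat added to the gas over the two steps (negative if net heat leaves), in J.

P₁ = nRT₁/V₁ = 1.95×8.314×326/7.38 = 716 kPa.
Step 1 — Isothermal: T stays 326 K; PV = const ⇒ V₂ = 1.97 L, P₂ = 2680 kPa.
ΔU = 0 (ideal gas, T constant).
W = nRT ln(V₂/V₁) = 1.95×8.314×326×ln(0.267) = -6970 J.
Q = ΔU + W = -6970 J.
State after step 1: P = 2680 kPa, V = 1.97 L, T = 326 K.
Step 2 — Polytropic n=1.17: T₂ = T₁(V₁/V₂)^(n−1) = 326×(0.126)^0.17 = 229 K; P₂ = P₁(V₁/V₂)^n = 237 kPa.
W = (P₁V₁−P₂V₂)/(n−1) = (2680×1.97−237×15.7)/0.17 = 9240 J.
ΔU = nCvΔT = 1.95×27.7×(229−326) = -5240 J.
Q = ΔU + W = 4000 J.
Net over both steps: W = 2260 J, Q = -2970 J, ΔU = -5240 J.

-2970 J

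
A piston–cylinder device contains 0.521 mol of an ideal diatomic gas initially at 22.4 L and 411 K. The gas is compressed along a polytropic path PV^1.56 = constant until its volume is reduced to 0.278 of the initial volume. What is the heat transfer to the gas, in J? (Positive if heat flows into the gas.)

1330 J

P₁ = nRT₁/V₁ = 0.521×8.314×411/22.4 = 79.5 kPa.
Polytropic n=1.56: T₂ = T₁(V₁/V₂)^(n−1) = 411×(3.60)^0.56 = 842 K; P₂ = P₁(V₁/V₂)^n = 586 kPa.
W = (P₁V₁−P₂V₂)/(n−1) = (79.5×22.4−586×6.23)/0.56 = -3330 J.
ΔU = nCvΔT = 0.521×20.8×(842−411) = 4660 J.
Q = ΔU + W = 1330 J.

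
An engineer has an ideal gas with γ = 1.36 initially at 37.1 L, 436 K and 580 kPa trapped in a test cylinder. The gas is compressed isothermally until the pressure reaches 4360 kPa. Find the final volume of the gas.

Isothermal: T stays 436 K; PV = const ⇒ V₂ = 4.94 L, P₂ = 4360 kPa.

4.94 L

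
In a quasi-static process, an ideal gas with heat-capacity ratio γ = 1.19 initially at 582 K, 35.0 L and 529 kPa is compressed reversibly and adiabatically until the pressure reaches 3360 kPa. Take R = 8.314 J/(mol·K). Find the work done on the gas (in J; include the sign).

33500 J

n = P₁V₁/(RT₁) = 529×35.0/(8.314×582) = 3.83 mol.
Adiabatic: T₂/T₁ = (P₂/P₁)^((γ−1)/γ) ⇒ T₂ = 582×(6.35)^0.160 = 782 K; V₂ = 7.40 L.
ΔU = nCvΔT = 3.83×43.8×(782−582) = 33500 J.
Q = 0 for an adiabatic process, so W = −ΔU = -33500 J.
Work done on the gas = −W_by = 33500 J.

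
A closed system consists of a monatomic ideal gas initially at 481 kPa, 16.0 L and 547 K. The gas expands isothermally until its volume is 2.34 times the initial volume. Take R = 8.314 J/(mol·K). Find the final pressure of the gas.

Isothermal: T stays 547 K; PV = const ⇒ V₂ = 37.4 L, P₂ = 206 kPa.

206 kPa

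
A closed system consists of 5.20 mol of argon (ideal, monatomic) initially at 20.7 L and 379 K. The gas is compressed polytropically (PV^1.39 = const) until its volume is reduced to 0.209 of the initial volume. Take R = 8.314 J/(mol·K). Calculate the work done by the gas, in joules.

P₁ = nRT₁/V₁ = 5.20×8.314×379/20.7 = 792 kPa.
Polytropic n=1.39: T₂ = T₁(V₁/V₂)^(n−1) = 379×(4.78)^0.39 = 698 K; P₂ = P₁(V₁/V₂)^n = 6970 kPa.
W = (P₁V₁−P₂V₂)/(n−1) = (792×20.7−6970×4.33)/0.39 = -35300 J.

-35300 J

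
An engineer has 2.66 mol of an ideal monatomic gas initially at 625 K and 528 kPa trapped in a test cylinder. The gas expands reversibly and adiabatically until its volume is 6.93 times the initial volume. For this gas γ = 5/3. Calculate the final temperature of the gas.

172 K

V₁ = nRT₁/P₁ = 2.66×8.314×625/528 = 26.2 L.
Adiabatic: TV^(γ−1) = const ⇒ T₂ = 625×(0.144)^0.667 = 172 K; PV^γ = const ⇒ P₂ = 21.0 kPa.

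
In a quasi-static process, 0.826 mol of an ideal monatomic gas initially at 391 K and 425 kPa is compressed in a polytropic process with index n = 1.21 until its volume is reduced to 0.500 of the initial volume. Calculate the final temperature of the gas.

V₁ = nRT₁/P₁ = 0.826×8.314×391/425 = 6.32 L.
Polytropic n=1.21: T₂ = T₁(V₁/V₂)^(n−1) = 391×(2.00)^0.21 = 452 K; P₂ = P₁(V₁/V₂)^n = 983 kPa.

452 K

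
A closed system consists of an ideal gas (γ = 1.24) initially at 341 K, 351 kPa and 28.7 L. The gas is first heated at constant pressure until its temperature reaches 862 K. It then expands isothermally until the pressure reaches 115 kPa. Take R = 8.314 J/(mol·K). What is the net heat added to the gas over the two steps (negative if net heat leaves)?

108000 J

n = P₁V₁/(RT₁) = 351×28.7/(8.314×341) = 3.55 mol.
Step 1 — Isobaric: P stays 351 kPa; V/T = const ⇒ T₂ = 862 K, V₂ = 72.5 L.
W = PΔV = 351×(72.5−28.7) kPa·L = 15400 J.
ΔU = nCvΔT = 3.55×34.6×(862−341) = 64100 J.
Q = ΔU + W = nCpΔT = 79500 J.
State after step 1: P = 351 kPa, V = 72.5 L, T = 862 K.
Step 2 — Isothermal: T stays 862 K; PV = const ⇒ V₂ = 221 L, P₂ = 115 kPa.
ΔU = 0 (ideal gas, T constant).
W = nRT ln(V₂/V₁) = 3.55×8.314×862×ln(3.05) = 28400 J.
Q = ΔU + W = 28400 J.
Net over both steps: W = 43800 J, Q = 108000 J, ΔU = 64100 J.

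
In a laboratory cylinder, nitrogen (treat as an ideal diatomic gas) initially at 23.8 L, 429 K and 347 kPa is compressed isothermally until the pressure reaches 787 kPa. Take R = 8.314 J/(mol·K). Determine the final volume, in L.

Isothermal: T stays 429 K; PV = const ⇒ V₂ = 10.5 L, P₂ = 787 kPa.

10.5 L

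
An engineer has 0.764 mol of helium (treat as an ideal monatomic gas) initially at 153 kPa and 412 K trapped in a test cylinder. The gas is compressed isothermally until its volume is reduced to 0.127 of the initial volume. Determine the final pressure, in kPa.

1200 kPa

V₁ = nRT₁/P₁ = 0.764×8.314×412/153 = 17.1 L.
Isothermal: T stays 412 K; PV = const ⇒ V₂ = 2.17 L, P₂ = 1200 kPa.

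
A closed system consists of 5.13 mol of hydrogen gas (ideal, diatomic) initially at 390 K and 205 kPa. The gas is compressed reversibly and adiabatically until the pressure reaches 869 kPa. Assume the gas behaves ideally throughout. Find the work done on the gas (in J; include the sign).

V₁ = nRT₁/P₁ = 5.13×8.314×390/205 = 81.1 L.
Adiabatic: T₂/T₁ = (P₂/P₁)^((γ−1)/γ) ⇒ T₂ = 390×(4.24)^0.286 = 589 K; V₂ = 28.9 L.
ΔU = nCvΔT = 5.13×20.8×(589−390) = 21200 J.
Q = 0 for an adiabatic process, so W = −ΔU = -21200 J.
Work done on the gas = −W_by = 21200 J.

21200 J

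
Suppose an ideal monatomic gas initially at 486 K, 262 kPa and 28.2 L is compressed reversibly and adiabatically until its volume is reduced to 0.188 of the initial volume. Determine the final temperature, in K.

1480 K

Adiabatic: TV^(γ−1) = const ⇒ T₂ = 486×(5.32)^0.667 = 1480 K; PV^γ = const ⇒ P₂ = 4250 kPa.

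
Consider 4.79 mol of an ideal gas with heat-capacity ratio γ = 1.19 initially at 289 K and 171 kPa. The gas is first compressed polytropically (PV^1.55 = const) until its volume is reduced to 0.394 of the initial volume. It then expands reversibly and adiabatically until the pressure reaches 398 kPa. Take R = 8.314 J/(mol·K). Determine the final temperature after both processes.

438 K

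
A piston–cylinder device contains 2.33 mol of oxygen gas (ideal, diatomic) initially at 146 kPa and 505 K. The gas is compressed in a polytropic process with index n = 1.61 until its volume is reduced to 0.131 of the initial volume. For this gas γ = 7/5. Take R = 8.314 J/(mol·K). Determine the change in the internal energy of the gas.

60000 J

V₁ = nRT₁/P₁ = 2.33×8.314×505/146 = 67.0 L.
Polytropic n=1.61: T₂ = T₁(V₁/V₂)^(n−1) = 505×(7.63)^0.61 = 1740 K; P₂ = P₁(V₁/V₂)^n = 3850 kPa.
For an ideal gas ΔU = nCvΔT with Cv = (5/2)R = 20.8 J/(mol·K).
ΔU = 2.33×20.8×(1740−505) = 60000 J.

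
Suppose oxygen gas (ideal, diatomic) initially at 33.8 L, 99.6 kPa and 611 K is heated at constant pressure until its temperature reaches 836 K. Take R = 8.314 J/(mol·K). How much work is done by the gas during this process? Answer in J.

1240 J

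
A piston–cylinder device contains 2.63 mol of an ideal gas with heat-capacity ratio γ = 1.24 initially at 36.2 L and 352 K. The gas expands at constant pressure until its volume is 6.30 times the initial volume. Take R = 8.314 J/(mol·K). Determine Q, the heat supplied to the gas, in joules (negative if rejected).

P₁ = nRT₁/V₁ = 2.63×8.314×352/36.2 = 213 kPa.
Isobaric: P stays 213 kPa; V/T = const ⇒ T₂ = 2220 K, V₂ = 228 L.
W = PΔV = 213×(228−36.2) kPa·L = 40800 J.
ΔU = nCvΔT = 2.63×34.6×(2220−352) = 170000 J.
Q = ΔU + W = nCpΔT = 211000 J.

211000 J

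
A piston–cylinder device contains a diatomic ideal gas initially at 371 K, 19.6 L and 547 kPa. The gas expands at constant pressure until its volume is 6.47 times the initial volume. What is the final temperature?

Isobaric: P stays 547 kPa; V/T = const ⇒ T₂ = 2400 K, V₂ = 127 L.

2400 K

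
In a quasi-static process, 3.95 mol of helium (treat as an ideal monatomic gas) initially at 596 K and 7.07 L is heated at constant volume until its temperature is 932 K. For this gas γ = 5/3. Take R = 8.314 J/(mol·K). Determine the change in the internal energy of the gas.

16600 J

P₁ = nRT₁/V₁ = 3.95×8.314×596/7.07 = 2770 kPa.
Isochoric: V stays 7.07 L; P/T = const ⇒ T₂ = 932 K, P₂ = 4330 kPa.
For an ideal gas ΔU = nCvΔT with Cv = (3/2)R = 12.5 J/(mol·K).
ΔU = 3.95×12.5×(932−596) = 16600 J.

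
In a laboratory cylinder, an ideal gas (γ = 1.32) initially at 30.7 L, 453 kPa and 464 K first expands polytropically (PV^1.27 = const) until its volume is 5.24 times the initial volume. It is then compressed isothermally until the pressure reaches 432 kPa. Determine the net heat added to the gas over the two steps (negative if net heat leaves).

-15400 J

n = P₁V₁/(RT₁) = 453×30.7/(8.314×464) = 3.61 mol.
Step 1 — Polytropic n=1.27: T₂ = T₁(V₁/V₂)^(n−1) = 464×(0.191)^0.27 = 297 K; P₂ = P₁(V₁/V₂)^n = 55.3 kPa.
W = (P₁V₁−P₂V₂)/(n−1) = (453×30.7−55.3×161)/0.27 = 18600 J.
ΔU = nCvΔT = 3.61×26.0×(297−464) = -15700 J.
Q = ΔU + W = 2900 J.
State after step 1: P = 55.3 kPa, V = 161 L, T = 297 K.
Step 2 — Isothermal: T stays 297 K; PV = const ⇒ V₂ = 20.6 L, P₂ = 432 kPa.
ΔU = 0 (ideal gas, T constant).
W = nRT ln(V₂/V₁) = 3.61×8.314×297×ln(0.128) = -18300 J.
Q = ΔU + W = -18300 J.
Net over both steps: W = 290 J, Q = -15400 J, ΔU = -15700 J.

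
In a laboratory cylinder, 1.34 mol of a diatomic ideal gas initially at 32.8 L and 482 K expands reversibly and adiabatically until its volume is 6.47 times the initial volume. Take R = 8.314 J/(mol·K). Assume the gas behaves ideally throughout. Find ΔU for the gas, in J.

P₁ = nRT₁/V₁ = 1.34×8.314×482/32.8 = 164 kPa.
Adiabatic: TV^(γ−1) = const ⇒ T₂ = 482×(0.155)^0.400 = 228 K; PV^γ = const ⇒ P₂ = 12.0 kPa.
For an ideal gas ΔU = nCvΔT with Cv = (5/2)R = 20.8 J/(mol·K).
ΔU = 1.34×20.8×(228−482) = -7060 J.

-7060 J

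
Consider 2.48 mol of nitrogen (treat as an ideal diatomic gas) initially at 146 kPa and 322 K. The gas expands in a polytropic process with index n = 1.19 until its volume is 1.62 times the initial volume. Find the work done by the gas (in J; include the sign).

3060 J

V₁ = nRT₁/P₁ = 2.48×8.314×322/146 = 45.5 L.
Polytropic n=1.19: T₂ = T₁(V₁/V₂)^(n−1) = 322×(0.617)^0.19 = 294 K; P₂ = P₁(V₁/V₂)^n = 82.2 kPa.
W = (P₁V₁−P₂V₂)/(n−1) = (146×45.5−82.2×73.7)/0.19 = 3060 J.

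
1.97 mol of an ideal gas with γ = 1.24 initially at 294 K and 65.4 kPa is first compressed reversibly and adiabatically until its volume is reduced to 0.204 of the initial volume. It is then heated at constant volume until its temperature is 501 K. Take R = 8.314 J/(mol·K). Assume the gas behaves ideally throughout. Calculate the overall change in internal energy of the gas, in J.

14100 J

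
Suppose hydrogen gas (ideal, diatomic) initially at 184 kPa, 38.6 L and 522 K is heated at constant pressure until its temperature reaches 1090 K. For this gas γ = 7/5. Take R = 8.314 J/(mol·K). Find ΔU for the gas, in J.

n = P₁V₁/(RT₁) = 184×38.6/(8.314×522) = 1.64 mol.
Isobaric: P stays 184 kPa; V/T = const ⇒ T₂ = 1090 K, V₂ = 80.6 L.
For an ideal gas ΔU = nCvΔT with Cv = (5/2)R = 20.8 J/(mol·K).
ΔU = 1.64×20.8×(1090−522) = 19300 J.

19300 J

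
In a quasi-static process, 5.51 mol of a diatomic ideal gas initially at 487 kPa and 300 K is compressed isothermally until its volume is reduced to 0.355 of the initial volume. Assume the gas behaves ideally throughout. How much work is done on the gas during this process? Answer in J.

V₁ = nRT₁/P₁ = 5.51×8.314×300/487 = 28.2 L.
Isothermal: T stays 300 K; PV = const ⇒ V₂ = 10.0 L, P₂ = 1370 kPa.
W = nRT ln(V₂/V₁) = 5.51×8.314×300×ln(0.355) = -14200 J.
Work done on the gas = −W_by = 14200 J.

14200 J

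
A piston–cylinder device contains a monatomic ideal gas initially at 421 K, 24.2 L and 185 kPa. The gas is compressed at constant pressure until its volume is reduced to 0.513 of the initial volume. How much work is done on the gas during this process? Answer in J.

n = P₁V₁/(RT₁) = 185×24.2/(8.314×421) = 1.28 mol.
Isobaric: P stays 185 kPa; V/T = const ⇒ T₂ = 216 K, V₂ = 12.4 L.
W = PΔV = 185×(12.4−24.2) kPa·L = -2180 J.
Work done on the gas = −W_by = 2180 J.

2180 J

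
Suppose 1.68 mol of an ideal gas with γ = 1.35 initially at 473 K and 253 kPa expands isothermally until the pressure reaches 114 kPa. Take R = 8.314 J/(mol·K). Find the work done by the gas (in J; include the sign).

V₁ = nRT₁/P₁ = 1.68×8.314×473/253 = 26.1 L.
Isothermal: T stays 473 K; PV = const ⇒ V₂ = 58.0 L, P₂ = 114 kPa.
W = nRT ln(V₂/V₁) = 1.68×8.314×473×ln(2.22) = 5270 J.

5270 J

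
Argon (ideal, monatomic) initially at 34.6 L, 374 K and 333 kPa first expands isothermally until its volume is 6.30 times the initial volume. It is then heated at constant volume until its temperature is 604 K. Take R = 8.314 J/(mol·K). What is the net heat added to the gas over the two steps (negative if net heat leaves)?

31800 J

n = P₁V₁/(RT₁) = 333×34.6/(8.314×374) = 3.71 mol.
Step 1 — Isothermal: T stays 374 K; PV = const ⇒ V₂ = 218 L, P₂ = 52.9 kPa.
ΔU = 0 (ideal gas, T constant).
W = nRT ln(V₂/V₁) = 3.71×8.314×374×ln(6.30) = 21200 J.
Q = ΔU + W = 21200 J.
State after step 1: P = 52.9 kPa, V = 218 L, T = 374 K.
Step 2 — Isochoric: V stays 218 L; P/T = const ⇒ T₂ = 604 K, P₂ = 85.4 kPa.
W = 0 (no volume change).
ΔU = nCvΔT = 3.71×12.5×(604−374) = 10600 J.
Q = ΔU = 10600 J.
Net over both steps: W = 21200 J, Q = 31800 J, ΔU = 10600 J.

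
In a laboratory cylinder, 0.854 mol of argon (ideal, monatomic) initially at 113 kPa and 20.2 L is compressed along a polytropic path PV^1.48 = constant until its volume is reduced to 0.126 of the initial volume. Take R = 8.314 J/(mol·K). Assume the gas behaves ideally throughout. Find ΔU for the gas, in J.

T₁ = P₁V₁/(nR) = 113×20.2/(0.854×8.314) = 321 K.
Polytropic n=1.48: T₂ = T₁(V₁/V₂)^(n−1) = 321×(7.94)^0.48 = 869 K; P₂ = P₁(V₁/V₂)^n = 2420 kPa.
For an ideal gas ΔU = nCvΔT with Cv = (3/2)R = 12.5 J/(mol·K).
ΔU = 0.854×12.5×(869−321) = 5830 J.

5830 J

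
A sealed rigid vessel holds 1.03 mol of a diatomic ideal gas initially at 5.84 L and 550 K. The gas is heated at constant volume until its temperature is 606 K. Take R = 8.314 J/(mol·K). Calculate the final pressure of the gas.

889 kPa

P₁ = nRT₁/V₁ = 1.03×8.314×550/5.84 = 806 kPa.
Isochoric: V stays 5.84 L; P/T = const ⇒ T₂ = 606 K, P₂ = 889 kPa.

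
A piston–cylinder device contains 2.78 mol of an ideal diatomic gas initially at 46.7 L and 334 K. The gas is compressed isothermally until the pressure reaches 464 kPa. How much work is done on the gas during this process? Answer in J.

7970 J

P₁ = nRT₁/V₁ = 2.78×8.314×334/46.7 = 165 kPa.
Isothermal: T stays 334 K; PV = const ⇒ V₂ = 16.6 L, P₂ = 464 kPa.
W = nRT ln(V₂/V₁) = 2.78×8.314×334×ln(0.356) = -7970 J.
Work done on the gas = −W_by = 7970 J.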